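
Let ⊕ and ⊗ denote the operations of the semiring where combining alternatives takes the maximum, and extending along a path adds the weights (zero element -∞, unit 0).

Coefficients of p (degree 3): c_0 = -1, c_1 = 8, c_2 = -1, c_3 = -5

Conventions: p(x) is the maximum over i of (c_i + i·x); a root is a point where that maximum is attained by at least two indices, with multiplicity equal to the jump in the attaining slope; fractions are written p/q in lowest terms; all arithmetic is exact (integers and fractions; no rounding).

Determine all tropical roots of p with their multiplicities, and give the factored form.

hull edge (i=0, c=-1) to (i=1, c=8): slope 9, span 1
hull edge (i=1, c=8) to (i=3, c=-5): slope -13/2, span 2
Factored form: p(x) = -5 ⊗ (x ⊕ (-9)) ⊗ (x ⊕ 13/2) ⊗ (x ⊕ 13/2)
Answer: roots = -9 (mult 1), 13/2 (mult 2)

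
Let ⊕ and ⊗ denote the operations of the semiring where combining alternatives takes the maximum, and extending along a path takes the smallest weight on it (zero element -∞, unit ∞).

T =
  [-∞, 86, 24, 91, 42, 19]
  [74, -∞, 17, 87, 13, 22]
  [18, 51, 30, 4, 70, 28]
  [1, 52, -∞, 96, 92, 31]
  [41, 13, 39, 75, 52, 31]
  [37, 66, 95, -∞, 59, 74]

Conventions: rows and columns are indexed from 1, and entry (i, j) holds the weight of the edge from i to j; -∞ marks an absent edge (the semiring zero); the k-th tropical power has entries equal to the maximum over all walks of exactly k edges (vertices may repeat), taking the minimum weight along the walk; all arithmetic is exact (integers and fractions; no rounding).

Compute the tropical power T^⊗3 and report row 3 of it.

T^⊗2:
  [74, 52, 39, 91, 91, 31]
  [22, 74, 24, 87, 87, 31]
  [51, 30, 39, 70, 52, 31]
  [52, 52, 39, 96, 92, 31]
  [41, 52, 39, 75, 75, 31]
  [66, 66, 74, 66, 70, 74]
T^⊗3:
  [52, 74, 39, 91, 91, 31]
  [74, 52, 39, 87, 87, 31]
  [41, 52, 39, 70, 70, 31]
  [52, 52, 39, 96, 92, 31]
  [52, 52, 39, 75, 75, 31]
  [66, 66, 74, 70, 70, 74]
Answer: row 3 of T^⊗3 = [41, 52, 39, 70, 70, 31]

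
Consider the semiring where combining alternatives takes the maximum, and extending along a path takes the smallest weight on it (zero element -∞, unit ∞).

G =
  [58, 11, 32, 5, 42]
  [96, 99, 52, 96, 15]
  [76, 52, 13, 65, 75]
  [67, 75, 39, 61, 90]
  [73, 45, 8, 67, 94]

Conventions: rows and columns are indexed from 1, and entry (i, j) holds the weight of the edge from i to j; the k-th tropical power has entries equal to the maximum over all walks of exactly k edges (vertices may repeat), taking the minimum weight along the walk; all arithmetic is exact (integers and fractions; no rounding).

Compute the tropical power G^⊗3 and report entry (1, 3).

G^⊗2:
  [58, 42, 32, 42, 42]
  [96, 99, 52, 96, 90]
  [73, 65, 52, 67, 75]
  [75, 75, 52, 75, 90]
  [73, 67, 45, 67, 94]
G^⊗3:
  [58, 42, 42, 42, 42]
  [96, 99, 52, 96, 90]
  [73, 67, 52, 67, 75]
  [75, 75, 52, 75, 90]
  [73, 67, 52, 67, 94]
Key observation: the optimum is the walk 1->5->2->3, with weight 42 min 45 min 52 = 42.
Optimal value attained by: walk 1->5->2->3.
Answer: (G^⊗3)[1][3] = 42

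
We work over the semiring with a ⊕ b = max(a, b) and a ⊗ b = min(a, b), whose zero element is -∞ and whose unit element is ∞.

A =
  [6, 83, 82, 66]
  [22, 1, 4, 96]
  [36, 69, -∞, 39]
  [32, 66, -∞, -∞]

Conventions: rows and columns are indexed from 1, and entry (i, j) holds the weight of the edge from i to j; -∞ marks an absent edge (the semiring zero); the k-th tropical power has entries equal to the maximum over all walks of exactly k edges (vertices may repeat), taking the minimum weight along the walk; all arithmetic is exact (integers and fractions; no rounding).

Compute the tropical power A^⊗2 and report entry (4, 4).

A^⊗2:
  [36, 69, 6, 83]
  [32, 66, 22, 22]
  [32, 39, 36, 69]
  [22, 32, 32, 66]
Key observation: the optimum is the walk 4->2->4, with weight 66 min 96 = 66.
Optimal value attained by: walk 4->2->4.
Answer: (A^⊗2)[4][4] = 66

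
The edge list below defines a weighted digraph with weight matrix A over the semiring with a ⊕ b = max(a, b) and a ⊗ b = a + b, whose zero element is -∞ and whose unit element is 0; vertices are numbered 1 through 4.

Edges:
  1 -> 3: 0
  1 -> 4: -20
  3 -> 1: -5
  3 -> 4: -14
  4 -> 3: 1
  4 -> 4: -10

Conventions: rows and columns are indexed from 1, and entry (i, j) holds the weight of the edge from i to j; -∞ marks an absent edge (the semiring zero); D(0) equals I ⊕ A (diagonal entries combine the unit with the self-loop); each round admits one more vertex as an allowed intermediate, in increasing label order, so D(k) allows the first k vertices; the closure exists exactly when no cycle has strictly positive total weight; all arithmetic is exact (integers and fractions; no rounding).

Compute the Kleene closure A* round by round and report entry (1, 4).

D(0):
  [0, -∞, 0, -20]
  [-∞, 0, -∞, -∞]
  [-5, -∞, 0, -14]
  [-∞, -∞, 1, 0]
D(1):
  [0, -∞, 0, -20]
  [-∞, 0, -∞, -∞]
  [-5, -∞, 0, -14]
  [-∞, -∞, 1, 0]
D(2):
  [0, -∞, 0, -20]
  [-∞, 0, -∞, -∞]
  [-5, -∞, 0, -14]
  [-∞, -∞, 1, 0]
D(3):
  [0, -∞, 0, -14]
  [-∞, 0, -∞, -∞]
  [-5, -∞, 0, -14]
  [-4, -∞, 1, 0]
D(4):
  [0, -∞, 0, -14]
  [-∞, 0, -∞, -∞]
  [-5, -∞, 0, -14]
  [-4, -∞, 1, 0]
Answer: A*[1][4] = -14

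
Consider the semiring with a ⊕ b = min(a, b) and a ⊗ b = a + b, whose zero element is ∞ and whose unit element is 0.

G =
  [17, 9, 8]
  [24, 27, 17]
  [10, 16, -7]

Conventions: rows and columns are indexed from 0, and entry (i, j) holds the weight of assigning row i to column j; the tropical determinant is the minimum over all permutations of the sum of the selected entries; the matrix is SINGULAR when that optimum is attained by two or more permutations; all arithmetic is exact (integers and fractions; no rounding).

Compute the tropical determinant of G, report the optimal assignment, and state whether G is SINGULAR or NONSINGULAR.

σ = (0, 1, 2): 17 + 27 + (-7) = 37
σ = (0, 2, 1): 17 + 17 + 16 = 50
σ = (1, 0, 2): 9 + 24 + (-7) = 26
σ = (1, 2, 0): 9 + 17 + 10 = 36
σ = (2, 0, 1): 8 + 24 + 16 = 48
σ = (2, 1, 0): 8 + 27 + 10 = 45
Optimal value attained by: σ = (1, 0, 2).
Answer: det⊕(G) = 26; verdict: NONSINGULAR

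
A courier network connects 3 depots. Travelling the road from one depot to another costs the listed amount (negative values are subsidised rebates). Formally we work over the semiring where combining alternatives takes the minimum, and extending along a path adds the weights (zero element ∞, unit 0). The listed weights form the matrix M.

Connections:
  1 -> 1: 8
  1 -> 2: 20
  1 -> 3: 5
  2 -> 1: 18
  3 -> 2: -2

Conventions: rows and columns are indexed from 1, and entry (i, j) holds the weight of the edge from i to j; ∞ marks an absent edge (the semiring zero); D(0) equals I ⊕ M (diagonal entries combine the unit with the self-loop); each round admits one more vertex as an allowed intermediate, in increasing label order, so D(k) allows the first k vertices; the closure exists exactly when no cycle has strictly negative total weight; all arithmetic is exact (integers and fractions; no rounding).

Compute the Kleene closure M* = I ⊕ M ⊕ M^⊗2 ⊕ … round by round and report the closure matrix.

D(0):
  [0, 20, 5]
  [18, 0, ∞]
  [∞, -2, 0]
D(1):
  [0, 20, 5]
  [18, 0, 23]
  [∞, -2, 0]
D(2):
  [0, 20, 5]
  [18, 0, 23]
  [16, -2, 0]
D(3):
  [0, 3, 5]
  [18, 0, 23]
  [16, -2, 0]
Answer: M* = [[0, 3, 5], [18, 0, 23], [16, -2, 0]]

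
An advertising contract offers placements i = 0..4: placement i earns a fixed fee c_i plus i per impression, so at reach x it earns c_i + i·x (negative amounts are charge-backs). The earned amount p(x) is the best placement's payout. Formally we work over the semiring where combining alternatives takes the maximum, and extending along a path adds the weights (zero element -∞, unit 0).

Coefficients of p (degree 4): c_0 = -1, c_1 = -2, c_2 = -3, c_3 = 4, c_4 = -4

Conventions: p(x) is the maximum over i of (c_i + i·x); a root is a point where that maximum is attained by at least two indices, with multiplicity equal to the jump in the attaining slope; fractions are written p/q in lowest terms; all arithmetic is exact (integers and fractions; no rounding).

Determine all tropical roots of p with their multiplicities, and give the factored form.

hull edge (i=0, c=-1) to (i=3, c=4): slope 5/3, span 3
hull edge (i=3, c=4) to (i=4, c=-4): slope -8, span 1
Factored form: p(x) = -4 ⊗ (x ⊕ (-5/3)) ⊗ (x ⊕ (-5/3)) ⊗ (x ⊕ (-5/3)) ⊗ (x ⊕ 8)
Answer: roots = -5/3 (mult 3), 8 (mult 1)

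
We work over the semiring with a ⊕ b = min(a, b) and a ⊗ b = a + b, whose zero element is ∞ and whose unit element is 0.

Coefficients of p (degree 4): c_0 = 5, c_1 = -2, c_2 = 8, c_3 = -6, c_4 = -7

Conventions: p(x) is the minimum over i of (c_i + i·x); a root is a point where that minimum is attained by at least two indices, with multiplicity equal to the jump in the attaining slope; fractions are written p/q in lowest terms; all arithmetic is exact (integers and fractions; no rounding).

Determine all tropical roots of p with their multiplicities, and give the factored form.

hull edge (i=0, c=5) to (i=1, c=-2): slope -7, span 1
hull edge (i=1, c=-2) to (i=3, c=-6): slope -2, span 2
hull edge (i=3, c=-6) to (i=4, c=-7): slope -1, span 1
Factored form: p(x) = -7 ⊗ (x ⊕ 1) ⊗ (x ⊕ 2) ⊗ (x ⊕ 2) ⊗ (x ⊕ 7)
Answer: roots = 1 (mult 1), 2 (mult 2), 7 (mult 1)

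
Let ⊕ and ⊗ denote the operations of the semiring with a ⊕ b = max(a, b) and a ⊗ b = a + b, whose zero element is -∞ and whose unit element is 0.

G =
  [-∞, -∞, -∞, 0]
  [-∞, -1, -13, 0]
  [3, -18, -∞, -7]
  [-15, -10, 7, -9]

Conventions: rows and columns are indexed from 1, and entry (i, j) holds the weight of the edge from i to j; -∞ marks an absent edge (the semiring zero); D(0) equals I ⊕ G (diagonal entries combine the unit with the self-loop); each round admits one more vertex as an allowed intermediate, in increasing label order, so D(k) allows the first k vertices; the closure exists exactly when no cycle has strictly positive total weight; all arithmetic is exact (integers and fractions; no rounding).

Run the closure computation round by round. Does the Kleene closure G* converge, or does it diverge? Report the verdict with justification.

D(0):
  [0, -∞, -∞, 0]
  [-∞, 0, -13, 0]
  [3, -18, 0, -7]
  [-15, -10, 7, 0]
D(1):
  [0, -∞, -∞, 0]
  [-∞, 0, -13, 0]
  [3, -18, 0, 3]
  [-15, -10, 7, 0]
D(2):
  [0, -∞, -∞, 0]
  [-∞, 0, -13, 0]
  [3, -18, 0, 3]
  [-15, -10, 7, 0]
Detection: at round 3, diagonal entry (4, 4) turns strictly positive.
Key observation: the cycle 4->3->1->4 has total weight 7 + 3 + 0, which is strictly positive.
Answer: DIVERGES — positive cycle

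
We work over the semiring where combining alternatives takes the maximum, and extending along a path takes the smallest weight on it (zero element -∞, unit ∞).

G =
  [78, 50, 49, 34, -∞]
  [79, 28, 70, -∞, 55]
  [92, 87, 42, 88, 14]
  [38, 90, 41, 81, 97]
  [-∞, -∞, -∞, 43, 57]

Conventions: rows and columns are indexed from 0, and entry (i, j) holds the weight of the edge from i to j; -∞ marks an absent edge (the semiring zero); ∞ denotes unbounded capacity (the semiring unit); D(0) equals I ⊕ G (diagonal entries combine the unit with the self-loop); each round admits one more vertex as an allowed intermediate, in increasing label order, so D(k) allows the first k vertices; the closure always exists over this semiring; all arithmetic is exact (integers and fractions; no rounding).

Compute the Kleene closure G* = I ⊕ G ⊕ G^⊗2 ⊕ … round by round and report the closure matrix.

D(0):
  [∞, 50, 49, 34, -∞]
  [79, ∞, 70, -∞, 55]
  [92, 87, ∞, 88, 14]
  [38, 90, 41, ∞, 97]
  [-∞, -∞, -∞, 43, ∞]
D(1):
  [∞, 50, 49, 34, -∞]
  [79, ∞, 70, 34, 55]
  [92, 87, ∞, 88, 14]
  [38, 90, 41, ∞, 97]
  [-∞, -∞, -∞, 43, ∞]
D(2):
  [∞, 50, 50, 34, 50]
  [79, ∞, 70, 34, 55]
  [92, 87, ∞, 88, 55]
  [79, 90, 70, ∞, 97]
  [-∞, -∞, -∞, 43, ∞]
D(3):
  [∞, 50, 50, 50, 50]
  [79, ∞, 70, 70, 55]
  [92, 87, ∞, 88, 55]
  [79, 90, 70, ∞, 97]
  [-∞, -∞, -∞, 43, ∞]
D(4):
  [∞, 50, 50, 50, 50]
  [79, ∞, 70, 70, 70]
  [92, 88, ∞, 88, 88]
  [79, 90, 70, ∞, 97]
  [43, 43, 43, 43, ∞]
D(5):
  [∞, 50, 50, 50, 50]
  [79, ∞, 70, 70, 70]
  [92, 88, ∞, 88, 88]
  [79, 90, 70, ∞, 97]
  [43, 43, 43, 43, ∞]
Answer: G* = [[∞, 50, 50, 50, 50], [79, ∞, 70, 70, 70], [92, 88, ∞, 88, 88], [79, 90, 70, ∞, 97], [43, 43, 43, 43, ∞]]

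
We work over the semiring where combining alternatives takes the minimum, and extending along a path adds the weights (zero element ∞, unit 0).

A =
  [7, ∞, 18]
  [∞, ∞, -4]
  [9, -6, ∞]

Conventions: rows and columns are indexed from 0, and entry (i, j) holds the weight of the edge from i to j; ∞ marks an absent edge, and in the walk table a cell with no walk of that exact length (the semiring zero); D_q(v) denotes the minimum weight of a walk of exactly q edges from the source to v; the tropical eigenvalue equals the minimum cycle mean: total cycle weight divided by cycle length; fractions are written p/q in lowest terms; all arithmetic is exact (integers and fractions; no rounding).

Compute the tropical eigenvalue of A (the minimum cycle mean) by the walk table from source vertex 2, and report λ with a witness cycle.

q=0: [∞, ∞, 0]
q=1: [9, -6, ∞]
q=2: [16, ∞, -10]
q=3: [-1, -16, 34]
Optimal cycle mean attained by: cycle 1->2->1, total (-4) + (-6), length 2.
Answer: λ = -5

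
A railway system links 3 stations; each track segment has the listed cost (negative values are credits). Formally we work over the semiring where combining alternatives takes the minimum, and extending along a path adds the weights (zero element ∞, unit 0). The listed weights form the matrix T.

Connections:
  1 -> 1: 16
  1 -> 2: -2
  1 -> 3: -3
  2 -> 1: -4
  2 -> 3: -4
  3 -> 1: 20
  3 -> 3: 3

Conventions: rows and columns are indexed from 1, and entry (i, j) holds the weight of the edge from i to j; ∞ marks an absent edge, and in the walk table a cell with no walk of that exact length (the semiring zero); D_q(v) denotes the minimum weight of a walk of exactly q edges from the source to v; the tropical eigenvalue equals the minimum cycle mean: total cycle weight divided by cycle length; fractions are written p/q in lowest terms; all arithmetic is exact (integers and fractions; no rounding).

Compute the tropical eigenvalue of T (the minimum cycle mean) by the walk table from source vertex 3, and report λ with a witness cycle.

q=0: [∞, ∞, 0]
q=1: [20, ∞, 3]
q=2: [23, 18, 6]
q=3: [14, 21, 9]
Optimal cycle mean attained by: cycle 1->2->1, total (-2) + (-4), length 2.
Answer: λ = -3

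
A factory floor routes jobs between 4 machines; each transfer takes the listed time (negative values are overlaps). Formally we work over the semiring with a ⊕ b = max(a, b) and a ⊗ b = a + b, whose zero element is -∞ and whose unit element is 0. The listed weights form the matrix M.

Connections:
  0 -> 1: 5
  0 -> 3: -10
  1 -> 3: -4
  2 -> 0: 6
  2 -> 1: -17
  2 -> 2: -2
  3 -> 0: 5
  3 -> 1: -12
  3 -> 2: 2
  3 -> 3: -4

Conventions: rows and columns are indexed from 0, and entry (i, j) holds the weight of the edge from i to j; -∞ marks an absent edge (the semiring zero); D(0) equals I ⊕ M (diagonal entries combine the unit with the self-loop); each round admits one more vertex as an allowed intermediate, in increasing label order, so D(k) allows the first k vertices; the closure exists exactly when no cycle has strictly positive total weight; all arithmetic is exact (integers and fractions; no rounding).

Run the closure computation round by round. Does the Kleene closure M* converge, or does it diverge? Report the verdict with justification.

D(0):
  [0, 5, -∞, -10]
  [-∞, 0, -∞, -4]
  [6, -17, 0, -∞]
  [5, -12, 2, 0]
D(1):
  [0, 5, -∞, -10]
  [-∞, 0, -∞, -4]
  [6, 11, 0, -4]
  [5, 10, 2, 0]
Detection: at round 2, diagonal entry (3, 3) turns strictly positive.
Key observation: the cycle 3->0->1->3 has total weight 5 + 5 + (-4), which is strictly positive.
Answer: DIVERGES — positive cycle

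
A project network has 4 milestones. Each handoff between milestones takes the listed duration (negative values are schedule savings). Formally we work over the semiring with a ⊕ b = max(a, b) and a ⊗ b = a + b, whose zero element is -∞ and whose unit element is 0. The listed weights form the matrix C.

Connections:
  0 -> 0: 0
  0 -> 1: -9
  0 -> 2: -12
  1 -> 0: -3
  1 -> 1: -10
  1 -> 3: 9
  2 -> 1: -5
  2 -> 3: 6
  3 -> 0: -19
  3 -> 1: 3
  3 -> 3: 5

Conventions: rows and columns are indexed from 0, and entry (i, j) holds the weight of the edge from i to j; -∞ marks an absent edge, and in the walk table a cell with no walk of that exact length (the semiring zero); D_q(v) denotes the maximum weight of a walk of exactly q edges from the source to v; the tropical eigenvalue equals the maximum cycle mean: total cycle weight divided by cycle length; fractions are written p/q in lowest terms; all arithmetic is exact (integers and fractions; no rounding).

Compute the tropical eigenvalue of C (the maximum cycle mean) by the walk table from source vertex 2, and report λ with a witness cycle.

q=0: [-∞, -∞, 0, -∞]
q=1: [-∞, -5, -∞, 6]
q=2: [-8, 9, -∞, 11]
q=3: [6, 14, -20, 18]
q=4: [11, 21, -6, 23]
Optimal cycle mean attained by: cycle 1->3->1, total 9 + 3, length 2.
Answer: λ = 6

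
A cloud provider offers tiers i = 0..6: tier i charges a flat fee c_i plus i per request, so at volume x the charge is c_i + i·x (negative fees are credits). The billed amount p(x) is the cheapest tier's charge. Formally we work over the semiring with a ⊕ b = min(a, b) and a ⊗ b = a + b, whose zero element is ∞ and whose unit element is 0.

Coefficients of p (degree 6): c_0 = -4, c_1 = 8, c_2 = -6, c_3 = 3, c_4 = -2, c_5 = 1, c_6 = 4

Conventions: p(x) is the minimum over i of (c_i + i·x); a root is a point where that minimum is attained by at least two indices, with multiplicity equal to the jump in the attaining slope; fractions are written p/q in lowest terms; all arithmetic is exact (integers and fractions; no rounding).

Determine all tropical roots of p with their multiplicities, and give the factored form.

hull edge (i=0, c=-4) to (i=2, c=-6): slope -1, span 2
hull edge (i=2, c=-6) to (i=4, c=-2): slope 2, span 2
hull edge (i=4, c=-2) to (i=6, c=4): slope 3, span 2
Factored form: p(x) = 4 ⊗ (x ⊕ (-3)) ⊗ (x ⊕ (-3)) ⊗ (x ⊕ (-2)) ⊗ (x ⊕ (-2)) ⊗ (x ⊕ 1) ⊗ (x ⊕ 1)
Answer: roots = -3 (mult 2), -2 (mult 2), 1 (mult 2)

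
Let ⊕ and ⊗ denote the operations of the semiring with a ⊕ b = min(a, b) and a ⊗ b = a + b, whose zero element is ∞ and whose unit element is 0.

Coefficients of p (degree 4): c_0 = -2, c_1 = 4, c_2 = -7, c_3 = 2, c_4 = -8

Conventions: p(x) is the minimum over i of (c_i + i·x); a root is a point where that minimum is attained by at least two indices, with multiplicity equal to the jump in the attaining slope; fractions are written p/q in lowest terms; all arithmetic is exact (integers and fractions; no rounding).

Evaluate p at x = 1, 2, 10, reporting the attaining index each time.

p(1) = min(-2+0·1=-2, 4+1·1=5, -7+2·1=-5, 2+3·1=5, -8+4·1=-4) = -5 (attained by i=2)
p(2) = min(-2+0·2=-2, 4+1·2=6, -7+2·2=-3, 2+3·2=8, -8+4·2=0) = -3 (attained by i=2)
p(10) = min(-2+0·10=-2, 4+1·10=14, -7+2·10=13, 2+3·10=32, -8+4·10=32) = -2 (attained by i=0)
Answer: p(1) = -5; p(2) = -3; p(10) = -2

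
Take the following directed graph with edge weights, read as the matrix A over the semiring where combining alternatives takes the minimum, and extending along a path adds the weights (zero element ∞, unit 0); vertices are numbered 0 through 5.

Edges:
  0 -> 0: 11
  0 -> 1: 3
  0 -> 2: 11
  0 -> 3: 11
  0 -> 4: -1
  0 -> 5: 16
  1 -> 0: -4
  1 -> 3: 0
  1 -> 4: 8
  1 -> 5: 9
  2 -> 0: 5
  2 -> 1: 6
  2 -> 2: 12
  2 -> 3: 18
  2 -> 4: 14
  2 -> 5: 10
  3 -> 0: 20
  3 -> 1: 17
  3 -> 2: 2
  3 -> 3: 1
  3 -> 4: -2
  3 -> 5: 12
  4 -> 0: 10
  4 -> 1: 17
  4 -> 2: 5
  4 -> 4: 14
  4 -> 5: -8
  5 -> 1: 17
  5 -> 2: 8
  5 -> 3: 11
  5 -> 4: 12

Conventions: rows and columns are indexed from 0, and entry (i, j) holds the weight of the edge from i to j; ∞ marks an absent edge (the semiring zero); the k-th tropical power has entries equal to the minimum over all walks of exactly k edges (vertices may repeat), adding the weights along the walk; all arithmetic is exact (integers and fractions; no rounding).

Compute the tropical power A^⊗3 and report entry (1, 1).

A^⊗2:
  [-1, 14, 4, 3, 9, -9]
  [7, -1, 2, 1, -5, 0]
  [2, 8, 16, 6, 4, 6]
  [7, 8, 3, 2, -1, -10]
  [10, 9, 0, 3, 4, 6]
  [13, 14, 13, 12, 9, 4]
A^⊗3:
  [9, 2, -1, 2, -2, 1]
  [-5, 8, 0, -1, -1, -13]
  [4, 5, 8, 7, 1, -4]
  [4, 7, -2, 1, 0, -9]
  [5, 6, 5, 4, 1, -4]
  [10, 16, 12, 13, 10, 1]
Key observation: the optimum is the walk 1->3->2->1, with weight 0 + 2 + 6 = 8.
Optimal value attained by: walk 1->3->2->1.
Answer: (A^⊗3)[1][1] = 8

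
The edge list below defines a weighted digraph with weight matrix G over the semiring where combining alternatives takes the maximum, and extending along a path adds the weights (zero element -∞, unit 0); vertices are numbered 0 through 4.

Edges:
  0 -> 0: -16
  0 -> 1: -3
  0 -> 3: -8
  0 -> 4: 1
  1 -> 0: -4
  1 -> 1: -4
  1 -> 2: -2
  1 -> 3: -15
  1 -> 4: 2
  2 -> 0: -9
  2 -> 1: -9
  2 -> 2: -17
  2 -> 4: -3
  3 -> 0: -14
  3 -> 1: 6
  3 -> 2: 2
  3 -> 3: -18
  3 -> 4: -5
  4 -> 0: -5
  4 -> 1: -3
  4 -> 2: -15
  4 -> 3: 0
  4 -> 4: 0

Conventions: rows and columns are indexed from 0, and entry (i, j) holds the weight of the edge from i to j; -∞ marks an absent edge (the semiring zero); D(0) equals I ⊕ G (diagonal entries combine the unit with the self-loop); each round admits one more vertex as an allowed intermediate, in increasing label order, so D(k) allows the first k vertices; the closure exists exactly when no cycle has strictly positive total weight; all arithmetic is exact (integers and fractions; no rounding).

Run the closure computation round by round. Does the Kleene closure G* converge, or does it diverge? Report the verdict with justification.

D(0):
  [0, -3, -∞, -8, 1]
  [-4, 0, -2, -15, 2]
  [-9, -9, 0, -∞, -3]
  [-14, 6, 2, 0, -5]
  [-5, -3, -15, 0, 0]
D(1):
  [0, -3, -∞, -8, 1]
  [-4, 0, -2, -12, 2]
  [-9, -9, 0, -17, -3]
  [-14, 6, 2, 0, -5]
  [-5, -3, -15, 0, 0]
D(2):
  [0, -3, -5, -8, 1]
  [-4, 0, -2, -12, 2]
  [-9, -9, 0, -17, -3]
  [2, 6, 4, 0, 8]
  [-5, -3, -5, 0, 0]
D(3):
  [0, -3, -5, -8, 1]
  [-4, 0, -2, -12, 2]
  [-9, -9, 0, -17, -3]
  [2, 6, 4, 0, 8]
  [-5, -3, -5, 0, 0]
Detection: at round 4, diagonal entry (4, 4) turns strictly positive.
Key observation: the cycle 4->3->1->0->4 has total weight 0 + 6 + (-4) + 1, which is strictly positive.
Answer: DIVERGES — positive cycle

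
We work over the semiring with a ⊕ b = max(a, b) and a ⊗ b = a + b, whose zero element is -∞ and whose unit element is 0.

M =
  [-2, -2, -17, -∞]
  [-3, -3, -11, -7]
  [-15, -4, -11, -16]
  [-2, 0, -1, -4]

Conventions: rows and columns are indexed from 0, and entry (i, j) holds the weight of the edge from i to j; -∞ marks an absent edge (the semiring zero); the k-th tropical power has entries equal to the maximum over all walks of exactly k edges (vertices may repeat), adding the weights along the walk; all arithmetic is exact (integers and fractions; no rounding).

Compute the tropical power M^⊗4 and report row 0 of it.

M^⊗2:
  [-4, -4, -13, -9]
  [-5, -5, -8, -10]
  [-7, -7, -15, -11]
  [-3, -3, -5, -7]
M^⊗3:
  [-6, -6, -10, -11]
  [-7, -7, -11, -12]
  [-9, -9, -12, -14]
  [-5, -5, -8, -10]
M^⊗4:
  [-8, -8, -12, -13]
  [-9, -9, -13, -14]
  [-11, -11, -15, -16]
  [-7, -7, -11, -12]
Answer: row 0 of M^⊗4 = [-8, -8, -12, -13]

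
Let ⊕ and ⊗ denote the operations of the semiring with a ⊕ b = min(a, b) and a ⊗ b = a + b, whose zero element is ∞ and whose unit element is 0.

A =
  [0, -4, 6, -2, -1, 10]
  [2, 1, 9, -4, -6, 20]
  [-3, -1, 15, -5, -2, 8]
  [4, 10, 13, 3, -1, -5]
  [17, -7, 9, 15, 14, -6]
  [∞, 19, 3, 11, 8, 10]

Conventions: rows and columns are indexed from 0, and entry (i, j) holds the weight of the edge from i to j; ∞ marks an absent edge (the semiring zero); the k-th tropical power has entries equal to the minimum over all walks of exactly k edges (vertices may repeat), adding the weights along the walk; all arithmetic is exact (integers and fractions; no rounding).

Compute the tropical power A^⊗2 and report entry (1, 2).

A^⊗2:
  [-2, -8, 5, -8, -10, -7]
  [0, -13, 3, -3, -5, -12]
  [-3, -9, 3, -5, -7, -10]
  [4, -8, -2, 2, 2, -7]
  [-5, -6, -3, -11, -13, 4]
  [0, 1, 13, -2, 1, 2]
Key observation: the optimum is the walk 1->4->2, with weight (-6) + 9 = 3.
Optimal value attained by: walk 1->4->2.
Answer: (A^⊗2)[1][2] = 3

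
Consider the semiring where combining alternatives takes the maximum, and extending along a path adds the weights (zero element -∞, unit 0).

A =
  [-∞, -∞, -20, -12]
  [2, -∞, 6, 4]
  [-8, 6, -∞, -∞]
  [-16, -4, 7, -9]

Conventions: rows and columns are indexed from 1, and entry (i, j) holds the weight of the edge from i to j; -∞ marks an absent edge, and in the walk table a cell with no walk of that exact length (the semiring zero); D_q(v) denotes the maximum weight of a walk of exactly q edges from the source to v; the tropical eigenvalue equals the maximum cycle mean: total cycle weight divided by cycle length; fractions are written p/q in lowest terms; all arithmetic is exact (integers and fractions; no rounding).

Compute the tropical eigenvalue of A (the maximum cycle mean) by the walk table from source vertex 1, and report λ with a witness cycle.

q=0: [0, -∞, -∞, -∞]
q=1: [-∞, -∞, -20, -12]
q=2: [-28, -14, -5, -21]
q=3: [-12, 1, -8, -10]
q=4: [3, -2, 7, 5]
Optimal cycle mean attained by: cycle 2->3->2, total 6 + 6, length 2.
Answer: λ = 6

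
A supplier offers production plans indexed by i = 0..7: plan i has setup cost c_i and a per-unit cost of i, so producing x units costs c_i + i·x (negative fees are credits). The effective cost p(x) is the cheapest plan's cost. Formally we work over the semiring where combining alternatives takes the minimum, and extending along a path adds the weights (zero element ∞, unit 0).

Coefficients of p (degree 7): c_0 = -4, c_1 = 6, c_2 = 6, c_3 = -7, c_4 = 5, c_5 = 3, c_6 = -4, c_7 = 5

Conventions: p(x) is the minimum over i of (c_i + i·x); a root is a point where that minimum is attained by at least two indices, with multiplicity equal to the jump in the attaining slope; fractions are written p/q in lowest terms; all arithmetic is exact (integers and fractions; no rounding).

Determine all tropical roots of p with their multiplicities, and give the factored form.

hull edge (i=0, c=-4) to (i=3, c=-7): slope -1, span 3
hull edge (i=3, c=-7) to (i=6, c=-4): slope 1, span 3
hull edge (i=6, c=-4) to (i=7, c=5): slope 9, span 1
Factored form: p(x) = 5 ⊗ (x ⊕ (-9)) ⊗ (x ⊕ (-1)) ⊗ (x ⊕ (-1)) ⊗ (x ⊕ (-1)) ⊗ (x ⊕ 1) ⊗ (x ⊕ 1) ⊗ (x ⊕ 1)
Answer: roots = -9 (mult 1), -1 (mult 3), 1 (mult 3)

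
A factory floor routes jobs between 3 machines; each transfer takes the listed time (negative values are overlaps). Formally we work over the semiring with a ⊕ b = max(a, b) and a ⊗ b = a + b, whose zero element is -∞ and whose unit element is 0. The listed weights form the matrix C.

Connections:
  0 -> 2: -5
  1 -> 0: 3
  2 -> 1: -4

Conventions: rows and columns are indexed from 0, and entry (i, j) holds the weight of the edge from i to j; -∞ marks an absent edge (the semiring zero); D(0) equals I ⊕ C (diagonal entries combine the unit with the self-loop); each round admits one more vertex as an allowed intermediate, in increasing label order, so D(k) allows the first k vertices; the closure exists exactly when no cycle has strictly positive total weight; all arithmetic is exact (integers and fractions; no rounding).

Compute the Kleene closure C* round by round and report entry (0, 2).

D(0):
  [0, -∞, -5]
  [3, 0, -∞]
  [-∞, -4, 0]
D(1):
  [0, -∞, -5]
  [3, 0, -2]
  [-∞, -4, 0]
D(2):
  [0, -∞, -5]
  [3, 0, -2]
  [-1, -4, 0]
D(3):
  [0, -9, -5]
  [3, 0, -2]
  [-1, -4, 0]
Answer: C*[0][2] = -5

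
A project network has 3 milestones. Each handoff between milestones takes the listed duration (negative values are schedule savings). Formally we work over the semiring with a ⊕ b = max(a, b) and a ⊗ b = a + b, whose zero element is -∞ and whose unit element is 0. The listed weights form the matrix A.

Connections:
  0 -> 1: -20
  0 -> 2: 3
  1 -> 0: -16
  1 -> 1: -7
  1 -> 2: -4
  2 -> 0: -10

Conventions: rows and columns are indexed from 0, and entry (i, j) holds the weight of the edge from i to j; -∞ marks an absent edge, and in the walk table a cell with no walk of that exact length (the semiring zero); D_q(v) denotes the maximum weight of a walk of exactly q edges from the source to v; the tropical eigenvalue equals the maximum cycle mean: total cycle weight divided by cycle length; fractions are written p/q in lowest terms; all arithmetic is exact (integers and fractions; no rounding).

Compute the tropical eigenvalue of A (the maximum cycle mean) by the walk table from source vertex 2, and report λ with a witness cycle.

q=0: [-∞, -∞, 0]
q=1: [-10, -∞, -∞]
q=2: [-∞, -30, -7]
q=3: [-17, -37, -34]
Optimal cycle mean attained by: cycle 0->2->0, total 3 + (-10), length 2.
Answer: λ = -7/2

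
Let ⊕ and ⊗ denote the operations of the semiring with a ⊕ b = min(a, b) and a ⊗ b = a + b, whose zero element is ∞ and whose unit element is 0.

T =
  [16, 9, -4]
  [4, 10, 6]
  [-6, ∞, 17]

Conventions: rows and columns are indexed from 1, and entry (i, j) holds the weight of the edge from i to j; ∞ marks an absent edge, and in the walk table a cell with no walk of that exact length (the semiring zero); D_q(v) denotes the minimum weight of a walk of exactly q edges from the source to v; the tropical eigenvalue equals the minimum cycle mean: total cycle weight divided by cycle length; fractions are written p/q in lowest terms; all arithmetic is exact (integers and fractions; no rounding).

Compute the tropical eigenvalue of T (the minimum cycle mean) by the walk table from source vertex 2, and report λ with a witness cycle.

q=0: [∞, 0, ∞]
q=1: [4, 10, 6]
q=2: [0, 13, 0]
q=3: [-6, 9, -4]
Optimal cycle mean attained by: cycle 1->3->1, total (-4) + (-6), length 2.
Answer: λ = -5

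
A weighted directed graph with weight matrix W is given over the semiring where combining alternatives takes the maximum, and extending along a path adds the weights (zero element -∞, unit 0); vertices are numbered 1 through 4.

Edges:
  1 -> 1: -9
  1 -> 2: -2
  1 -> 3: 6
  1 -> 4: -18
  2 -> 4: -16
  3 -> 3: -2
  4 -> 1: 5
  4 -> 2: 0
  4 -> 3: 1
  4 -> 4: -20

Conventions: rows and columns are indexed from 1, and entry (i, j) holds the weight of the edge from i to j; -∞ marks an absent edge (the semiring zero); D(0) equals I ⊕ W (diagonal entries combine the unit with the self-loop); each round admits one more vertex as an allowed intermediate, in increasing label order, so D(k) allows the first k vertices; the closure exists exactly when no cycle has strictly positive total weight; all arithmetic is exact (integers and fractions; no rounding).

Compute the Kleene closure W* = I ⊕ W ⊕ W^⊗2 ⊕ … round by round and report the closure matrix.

D(0):
  [0, -2, 6, -18]
  [-∞, 0, -∞, -16]
  [-∞, -∞, 0, -∞]
  [5, 0, 1, 0]
D(1):
  [0, -2, 6, -18]
  [-∞, 0, -∞, -16]
  [-∞, -∞, 0, -∞]
  [5, 3, 11, 0]
D(2):
  [0, -2, 6, -18]
  [-∞, 0, -∞, -16]
  [-∞, -∞, 0, -∞]
  [5, 3, 11, 0]
D(3):
  [0, -2, 6, -18]
  [-∞, 0, -∞, -16]
  [-∞, -∞, 0, -∞]
  [5, 3, 11, 0]
D(4):
  [0, -2, 6, -18]
  [-11, 0, -5, -16]
  [-∞, -∞, 0, -∞]
  [5, 3, 11, 0]
Answer: W* = [[0, -2, 6, -18], [-11, 0, -5, -16], [-∞, -∞, 0, -∞], [5, 3, 11, 0]]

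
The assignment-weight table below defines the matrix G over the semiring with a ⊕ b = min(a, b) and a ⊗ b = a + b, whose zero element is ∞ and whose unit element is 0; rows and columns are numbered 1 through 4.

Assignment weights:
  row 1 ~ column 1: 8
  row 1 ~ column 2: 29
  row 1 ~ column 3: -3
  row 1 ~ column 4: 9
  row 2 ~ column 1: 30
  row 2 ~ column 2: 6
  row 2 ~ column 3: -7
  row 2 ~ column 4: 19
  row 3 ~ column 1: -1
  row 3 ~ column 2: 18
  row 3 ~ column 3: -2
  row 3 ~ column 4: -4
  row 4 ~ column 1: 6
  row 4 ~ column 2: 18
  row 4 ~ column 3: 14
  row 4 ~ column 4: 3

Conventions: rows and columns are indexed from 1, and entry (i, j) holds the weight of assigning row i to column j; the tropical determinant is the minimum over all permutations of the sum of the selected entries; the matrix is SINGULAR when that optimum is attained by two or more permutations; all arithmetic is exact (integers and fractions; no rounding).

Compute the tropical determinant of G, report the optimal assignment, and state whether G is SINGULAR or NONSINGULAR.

σ = (1, 2, 3, 4): 8 + 6 + (-2) + 3 = 15
σ = (1, 2, 4, 3): 8 + 6 + (-4) + 14 = 24
σ = (1, 3, 2, 4): 8 + (-7) + 18 + 3 = 22
σ = (1, 3, 4, 2): 8 + (-7) + (-4) + 18 = 15
σ = (1, 4, 2, 3): 8 + 19 + 18 + 14 = 59
σ = (1, 4, 3, 2): 8 + 19 + (-2) + 18 = 43
σ = (2, 1, 3, 4): 29 + 30 + (-2) + 3 = 60
σ = (2, 1, 4, 3): 29 + 30 + (-4) + 14 = 69
σ = (2, 3, 1, 4): 29 + (-7) + (-1) + 3 = 24
σ = (2, 3, 4, 1): 29 + (-7) + (-4) + 6 = 24
σ = (2, 4, 1, 3): 29 + 19 + (-1) + 14 = 61
σ = (2, 4, 3, 1): 29 + 19 + (-2) + 6 = 52
σ = (3, 1, 2, 4): (-3) + 30 + 18 + 3 = 48
σ = (3, 1, 4, 2): (-3) + 30 + (-4) + 18 = 41
σ = (3, 2, 1, 4): (-3) + 6 + (-1) + 3 = 5
σ = (3, 2, 4, 1): (-3) + 6 + (-4) + 6 = 5
σ = (3, 4, 1, 2): (-3) + 19 + (-1) + 18 = 33
σ = (3, 4, 2, 1): (-3) + 19 + 18 + 6 = 40
σ = (4, 1, 2, 3): 9 + 30 + 18 + 14 = 71
σ = (4, 1, 3, 2): 9 + 30 + (-2) + 18 = 55
σ = (4, 2, 1, 3): 9 + 6 + (-1) + 14 = 28
σ = (4, 2, 3, 1): 9 + 6 + (-2) + 6 = 19
σ = (4, 3, 1, 2): 9 + (-7) + (-1) + 18 = 19
σ = (4, 3, 2, 1): 9 + (-7) + 18 + 6 = 26
Optimal value attained by: σ = (3, 2, 1, 4).
Answer: det⊕(G) = 5; verdict: SINGULAR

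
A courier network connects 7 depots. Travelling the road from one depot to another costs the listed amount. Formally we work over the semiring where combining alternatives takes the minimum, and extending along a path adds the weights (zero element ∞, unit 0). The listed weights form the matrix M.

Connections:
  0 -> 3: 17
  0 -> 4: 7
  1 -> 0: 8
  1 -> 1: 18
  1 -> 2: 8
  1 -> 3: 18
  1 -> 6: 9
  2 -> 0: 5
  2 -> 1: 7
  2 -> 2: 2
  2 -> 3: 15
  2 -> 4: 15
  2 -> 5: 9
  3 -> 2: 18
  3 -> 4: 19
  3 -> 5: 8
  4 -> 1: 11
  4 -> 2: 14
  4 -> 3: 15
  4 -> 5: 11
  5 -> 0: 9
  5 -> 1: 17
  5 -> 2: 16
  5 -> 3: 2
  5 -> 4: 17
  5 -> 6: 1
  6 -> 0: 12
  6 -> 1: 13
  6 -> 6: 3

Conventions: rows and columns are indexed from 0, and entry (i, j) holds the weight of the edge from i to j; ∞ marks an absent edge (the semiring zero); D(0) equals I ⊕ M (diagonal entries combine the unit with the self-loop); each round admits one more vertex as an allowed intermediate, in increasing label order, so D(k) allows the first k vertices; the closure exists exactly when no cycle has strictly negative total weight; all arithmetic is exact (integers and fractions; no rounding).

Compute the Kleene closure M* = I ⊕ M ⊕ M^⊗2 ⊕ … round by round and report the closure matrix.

D(0):
  [0, ∞, ∞, 17, 7, ∞, ∞]
  [8, 0, 8, 18, ∞, ∞, 9]
  [5, 7, 0, 15, 15, 9, ∞]
  [∞, ∞, 18, 0, 19, 8, ∞]
  [∞, 11, 14, 15, 0, 11, ∞]
  [9, 17, 16, 2, 17, 0, 1]
  [12, 13, ∞, ∞, ∞, ∞, 0]
D(1):
  [0, ∞, ∞, 17, 7, ∞, ∞]
  [8, 0, 8, 18, 15, ∞, 9]
  [5, 7, 0, 15, 12, 9, ∞]
  [∞, ∞, 18, 0, 19, 8, ∞]
  [∞, 11, 14, 15, 0, 11, ∞]
  [9, 17, 16, 2, 16, 0, 1]
  [12, 13, ∞, 29, 19, ∞, 0]
D(2):
  [0, ∞, ∞, 17, 7, ∞, ∞]
  [8, 0, 8, 18, 15, ∞, 9]
  [5, 7, 0, 15, 12, 9, 16]
  [∞, ∞, 18, 0, 19, 8, ∞]
  [19, 11, 14, 15, 0, 11, 20]
  [9, 17, 16, 2, 16, 0, 1]
  [12, 13, 21, 29, 19, ∞, 0]
D(3):
  [0, ∞, ∞, 17, 7, ∞, ∞]
  [8, 0, 8, 18, 15, 17, 9]
  [5, 7, 0, 15, 12, 9, 16]
  [23, 25, 18, 0, 19, 8, 34]
  [19, 11, 14, 15, 0, 11, 20]
  [9, 17, 16, 2, 16, 0, 1]
  [12, 13, 21, 29, 19, 30, 0]
D(4):
  [0, 42, 35, 17, 7, 25, 51]
  [8, 0, 8, 18, 15, 17, 9]
  [5, 7, 0, 15, 12, 9, 16]
  [23, 25, 18, 0, 19, 8, 34]
  [19, 11, 14, 15, 0, 11, 20]
  [9, 17, 16, 2, 16, 0, 1]
  [12, 13, 21, 29, 19, 30, 0]
D(5):
  [0, 18, 21, 17, 7, 18, 27]
  [8, 0, 8, 18, 15, 17, 9]
  [5, 7, 0, 15, 12, 9, 16]
  [23, 25, 18, 0, 19, 8, 34]
  [19, 11, 14, 15, 0, 11, 20]
  [9, 17, 16, 2, 16, 0, 1]
  [12, 13, 21, 29, 19, 30, 0]
D(6):
  [0, 18, 21, 17, 7, 18, 19]
  [8, 0, 8, 18, 15, 17, 9]
  [5, 7, 0, 11, 12, 9, 10]
  [17, 25, 18, 0, 19, 8, 9]
  [19, 11, 14, 13, 0, 11, 12]
  [9, 17, 16, 2, 16, 0, 1]
  [12, 13, 21, 29, 19, 30, 0]
D(7):
  [0, 18, 21, 17, 7, 18, 19]
  [8, 0, 8, 18, 15, 17, 9]
  [5, 7, 0, 11, 12, 9, 10]
  [17, 22, 18, 0, 19, 8, 9]
  [19, 11, 14, 13, 0, 11, 12]
  [9, 14, 16, 2, 16, 0, 1]
  [12, 13, 21, 29, 19, 30, 0]
Answer: M* = [[0, 18, 21, 17, 7, 18, 19], [8, 0, 8, 18, 15, 17, 9], [5, 7, 0, 11, 12, 9, 10], [17, 22, 18, 0, 19, 8, 9], [19, 11, 14, 13, 0, 11, 12], [9, 14, 16, 2, 16, 0, 1], [12, 13, 21, 29, 19, 30, 0]]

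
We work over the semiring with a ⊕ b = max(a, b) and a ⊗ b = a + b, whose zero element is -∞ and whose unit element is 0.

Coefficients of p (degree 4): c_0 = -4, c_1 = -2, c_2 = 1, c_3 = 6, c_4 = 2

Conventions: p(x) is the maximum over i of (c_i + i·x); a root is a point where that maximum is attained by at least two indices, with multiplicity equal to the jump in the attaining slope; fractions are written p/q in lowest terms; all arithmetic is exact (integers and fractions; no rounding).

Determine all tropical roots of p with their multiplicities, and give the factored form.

hull edge (i=0, c=-4) to (i=3, c=6): slope 10/3, span 3
hull edge (i=3, c=6) to (i=4, c=2): slope -4, span 1
Factored form: p(x) = 2 ⊗ (x ⊕ (-10/3)) ⊗ (x ⊕ (-10/3)) ⊗ (x ⊕ (-10/3)) ⊗ (x ⊕ 4)
Answer: roots = -10/3 (mult 3), 4 (mult 1)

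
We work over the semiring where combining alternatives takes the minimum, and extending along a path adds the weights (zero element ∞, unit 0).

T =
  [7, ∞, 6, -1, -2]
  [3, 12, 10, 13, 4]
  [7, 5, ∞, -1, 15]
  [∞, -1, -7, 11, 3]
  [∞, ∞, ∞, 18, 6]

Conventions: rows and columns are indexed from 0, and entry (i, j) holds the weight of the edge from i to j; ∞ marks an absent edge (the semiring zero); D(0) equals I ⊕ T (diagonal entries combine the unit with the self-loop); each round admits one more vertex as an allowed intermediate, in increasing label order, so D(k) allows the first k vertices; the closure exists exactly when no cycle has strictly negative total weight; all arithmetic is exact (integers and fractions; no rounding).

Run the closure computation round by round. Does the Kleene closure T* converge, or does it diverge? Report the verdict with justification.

D(0):
  [0, ∞, 6, -1, -2]
  [3, 0, 10, 13, 4]
  [7, 5, 0, -1, 15]
  [∞, -1, -7, 0, 3]
  [∞, ∞, ∞, 18, 0]
D(1):
  [0, ∞, 6, -1, -2]
  [3, 0, 9, 2, 1]
  [7, 5, 0, -1, 5]
  [∞, -1, -7, 0, 3]
  [∞, ∞, ∞, 18, 0]
D(2):
  [0, ∞, 6, -1, -2]
  [3, 0, 9, 2, 1]
  [7, 5, 0, -1, 5]
  [2, -1, -7, 0, 0]
  [∞, ∞, ∞, 18, 0]
Detection: at round 3, diagonal entry (3, 3) turns strictly negative.
Key observation: the cycle 3->2->0->3 has total weight (-7) + 7 + (-1), which is strictly negative.
Answer: DIVERGES — negative cycle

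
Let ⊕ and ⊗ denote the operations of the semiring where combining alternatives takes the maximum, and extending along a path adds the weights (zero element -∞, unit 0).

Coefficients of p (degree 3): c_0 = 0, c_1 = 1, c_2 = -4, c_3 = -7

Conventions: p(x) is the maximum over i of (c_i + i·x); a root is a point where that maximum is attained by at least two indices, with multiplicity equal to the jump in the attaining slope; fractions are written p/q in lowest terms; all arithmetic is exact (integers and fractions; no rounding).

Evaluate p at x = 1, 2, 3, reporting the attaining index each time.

p(1) = max(0+0·1=0, 1+1·1=2, -4+2·1=-2, -7+3·1=-4) = 2 (attained by i=1)
p(2) = max(0+0·2=0, 1+1·2=3, -4+2·2=0, -7+3·2=-1) = 3 (attained by i=1)
p(3) = max(0+0·3=0, 1+1·3=4, -4+2·3=2, -7+3·3=2) = 4 (attained by i=1)
Answer: p(1) = 2; p(2) = 3; p(3) = 4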